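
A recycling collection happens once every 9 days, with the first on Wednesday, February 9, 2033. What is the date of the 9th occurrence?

The 9th occurrence is 8 intervals after the first: 8 × 9 = 72 days after February 9, 2033.
February has 28 days — 19 days to the end of February leaves 53.
March has 31 days (22 left).
22 days into April → April 22, 2033.

April 22, 2033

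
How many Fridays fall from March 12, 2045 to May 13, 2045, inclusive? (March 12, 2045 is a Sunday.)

9

March 12, 2045 is a Sunday; the first Friday on or after it is March 17, 2045 (5 days later).
From March 17, 2045 to May 13, 2045: 14 + 30 + 13 = 57 days (rest of March, April, May).
57 ÷ 7 = 8 full weeks with remainder 1, so 8 more Fridays after the first → 9.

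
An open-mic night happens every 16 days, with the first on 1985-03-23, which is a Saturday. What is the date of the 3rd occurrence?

1985-04-24

The 3rd occurrence is 2 intervals after the first: 2 × 16 = 32 days after 1985-03-23.
March has 31 days — 8 days to the end of March leaves 24.
24 days into April → 1985-04-24.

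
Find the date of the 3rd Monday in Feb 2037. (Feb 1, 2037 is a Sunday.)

Feb 2037 begins on a Sunday, so the first Monday is Feb 2 (1 day later).
The 3rd Monday is 2 weeks later: 2 + 14 = 16.

Feb 16, 2037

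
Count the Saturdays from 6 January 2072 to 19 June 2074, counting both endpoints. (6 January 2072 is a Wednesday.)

6 January 2072 is a Wednesday; the first Saturday on or after it is 9 January 2072 (3 days later).
From 9 January 2072 to 19 June 2074: 357 + 365 + 170 = 892 days (rest of 2072, 2073, to 19 June 2074 in 2074).
892 ÷ 7 = 127 full weeks with remainder 3, so 127 more Saturdays after the first → 128.

128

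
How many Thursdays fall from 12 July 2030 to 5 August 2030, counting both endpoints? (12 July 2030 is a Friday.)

12 July 2030 is a Friday; the first Thursday on or after it is 18 July 2030 (6 days later).
From 18 July 2030 to 5 August 2030: 13 + 5 = 18 days (rest of July, August).
18 ÷ 7 = 2 full weeks with remainder 4, so 2 more Thursdays after the first → 3.

3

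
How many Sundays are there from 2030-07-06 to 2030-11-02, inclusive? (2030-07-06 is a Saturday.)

2030-07-06 is a Saturday; the first Sunday on or after it is 2030-07-07 (1 day later).
From 2030-07-07 to 2030-11-02: 24 + 31 + 30 + 31 + 2 = 118 days (rest of July, August, September, October, November).
118 ÷ 7 = 16 full weeks with remainder 6, so 16 more Sundays after the first → 17.

17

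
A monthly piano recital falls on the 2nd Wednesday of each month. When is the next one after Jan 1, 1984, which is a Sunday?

Jan 1984 starts on a Sunday; its first Wednesday is the 4th, so the 2nd Wednesday is the 11th — Jan 11, 1984.
Jan 11, 1984 is after Jan 1, 1984, so that is the next one.

Jan 11, 1984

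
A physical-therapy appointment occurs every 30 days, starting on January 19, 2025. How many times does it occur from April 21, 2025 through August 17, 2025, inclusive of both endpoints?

4

Occurrences land 30·i days after January 19, 2025 for i = 0, 1, 2, …
April 21, 2025 is 92 days after the start; 92 ÷ 30 = 3 remainder 2; since the remainder is 2, round up to i = 4. First occurrence in the window: #5 on May 19, 2025 (4×30 = 120 days in).
August 17, 2025 is 210 days after the start; 210 ÷ 30 = 7 remainder 0. Last occurrence in the window: #8 on August 17, 2025.
Occurrences #5 through #8: 4 in total.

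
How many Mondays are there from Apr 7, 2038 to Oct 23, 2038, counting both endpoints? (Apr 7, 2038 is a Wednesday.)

28

Apr 7, 2038 is a Wednesday; the first Monday on or after it is Apr 12, 2038 (5 days later).
From Apr 12, 2038 to Oct 23, 2038: 18 + 31 + 30 + 31 + 31 + 30 + 23 = 194 days (rest of Apr, May, Jun, Jul, Aug, Sep, Oct).
194 ÷ 7 = 27 full weeks with remainder 5, so 27 more Mondays after the first → 28.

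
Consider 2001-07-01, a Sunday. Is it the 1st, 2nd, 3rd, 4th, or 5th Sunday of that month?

Day 1 falls in week ⌈1/7⌉ of the month.
Days 1–7 hold the 1st Sunday, 8–14 the 2nd, 15–21 the 3rd, 22–28 the 4th, 29–31 the 5th.
1 is in the range for the 1st.

1st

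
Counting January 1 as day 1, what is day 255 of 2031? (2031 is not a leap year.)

September 12, 2031

January has 31 days (255 − 31 = 224 remain).
February has 28 days (224 − 28 = 196 remain).
March has 31 days (196 − 31 = 165 remain).
April has 30 days (165 − 30 = 135 remain).
May has 31 days (135 − 31 = 104 remain).
June has 30 days (104 − 30 = 74 remain).
July has 31 days (74 − 31 = 43 remain).
August has 31 days (43 − 31 = 12 remain).
12 into September → September 12.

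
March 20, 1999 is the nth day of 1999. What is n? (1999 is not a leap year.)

Days in months before March: 31 + 28 = 59.
Plus 20 days into March → day 79.

79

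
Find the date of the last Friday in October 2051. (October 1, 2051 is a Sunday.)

October 27, 2051

October 2051 begins on a Sunday, so the first Friday is October 6 (5 days later).
October 2051 has 31 days. Adding weeks: 6, 13, 20, 27 — the last one ≤ 31 is the 27th.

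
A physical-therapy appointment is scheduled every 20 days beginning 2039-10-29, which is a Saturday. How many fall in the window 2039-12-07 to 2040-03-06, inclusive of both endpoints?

Occurrences land 20·i days after 2039-10-29 for i = 0, 1, 2, …
2039-12-07 is 39 days after the start; 39 ÷ 20 = 1 remainder 19; since the remainder is 19, round up to i = 2. First occurrence in the window: #3 on 2039-12-08 (2×20 = 40 days in).
2040-03-06 is 129 days after the start; 129 ÷ 20 = 6 remainder 9. Last occurrence in the window: #7 on 2040-02-26.
Occurrences #3 through #7: 5 in total.

5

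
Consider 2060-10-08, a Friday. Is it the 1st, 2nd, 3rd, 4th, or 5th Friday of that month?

Day 8 falls in week ⌈8/7⌉ of the month.
Days 1–7 hold the 1st Friday, 8–14 the 2nd, 15–21 the 3rd, 22–28 the 4th, 29–31 the 5th.
8 is in the range for the 2nd.

2nd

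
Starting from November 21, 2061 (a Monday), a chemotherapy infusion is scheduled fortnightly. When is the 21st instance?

August 28, 2062

The 21st occurrence is 20 intervals after the first: 20 × 14 = 280 days after November 21, 2061.
November has 30 days — 9 days to the end of November leaves 271.
December has 31 days (240 left).
January has 31 days (209 left).
February has 28 days (181 left).
March has 31 days (150 left).
April has 30 days (120 left).
May has 31 days (89 left).
June has 30 days (59 left).
July has 31 days (28 left).
28 days into August → August 28, 2062.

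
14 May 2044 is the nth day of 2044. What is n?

135

Days in months before May: 31 + 29 + 31 + 30 = 121.
Plus 14 days into May → day 135.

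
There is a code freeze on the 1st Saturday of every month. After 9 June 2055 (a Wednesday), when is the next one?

3 July 2055

June 2055 starts on a Tuesday, so its 1st Saturday is 5 June 2055 (4 days in).
That is not after 9 June 2055, so look at July 2055.
July 2055 starts on a Thursday, so its 1st Saturday is 3 July 2055 (2 days in).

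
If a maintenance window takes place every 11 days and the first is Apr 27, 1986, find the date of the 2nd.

May 8, 1986

The 2nd occurrence is 1 interval after the first: 1 × 11 = 11 days after Apr 27, 1986.
Apr has 30 days — 3 days to the end of Apr leaves 8.
8 days into May → May 8, 1986.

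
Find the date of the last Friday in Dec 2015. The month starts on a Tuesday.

Dec 2015 begins on a Tuesday, so the first Friday is Dec 4 (3 days later).
Dec 2015 has 31 days. Adding weeks: 4, 11, 18, 25 — the last one ≤ 31 is the 25th.

Dec 25, 2015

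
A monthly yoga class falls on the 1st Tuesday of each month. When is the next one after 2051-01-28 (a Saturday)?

January 2051 starts on a Sunday, so its 1st Tuesday is 2051-01-03 (2 days in).
That is not after 2051-01-28, so look at February 2051.
February 2051 starts on a Wednesday, so its 1st Tuesday is 2051-02-07 (6 days in).

2051-02-07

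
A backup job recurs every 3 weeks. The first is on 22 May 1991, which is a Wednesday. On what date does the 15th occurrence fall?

11 March 1992

The 15th occurrence is 14 intervals after the first: 14 × 21 = 294 days after 22 May 1991.
May has 31 days — 9 days to the end of May leaves 285.
June has 30 days (255 left).
July has 31 days (224 left).
August has 31 days (193 left).
September has 30 days (163 left).
October has 31 days (132 left).
November has 30 days (102 left).
December has 31 days (71 left).
January has 31 days (40 left).
February has 29 days (11 left).
11 days into March → 11 March 1992.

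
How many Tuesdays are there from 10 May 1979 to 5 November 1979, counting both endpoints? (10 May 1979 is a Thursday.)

10 May 1979 is a Thursday; the first Tuesday on or after it is 15 May 1979 (5 days later).
From 15 May 1979 to 5 November 1979: 16 + 30 + 31 + 31 + 30 + 31 + 5 = 174 days (rest of May, June, July, August, September, October, November).
174 ÷ 7 = 24 full weeks with remainder 6, so 24 more Tuesdays after the first → 25.

25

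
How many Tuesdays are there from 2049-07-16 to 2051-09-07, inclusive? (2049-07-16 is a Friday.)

2049-07-16 is a Friday; the first Tuesday on or after it is 2049-07-20 (4 days later).
From 2049-07-20 to 2051-09-07: 164 + 365 + 250 = 779 days (rest of 2049, 2050, to 2051-09-07 in 2051).
779 ÷ 7 = 111 full weeks with remainder 2, so 111 more Tuesdays after the first → 112.

112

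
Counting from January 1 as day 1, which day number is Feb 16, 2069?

47

Days in months before Feb: 31 = 31.
Plus 16 days into Feb → day 47.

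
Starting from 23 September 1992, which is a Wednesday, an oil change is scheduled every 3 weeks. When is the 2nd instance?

The 2nd occurrence is 1 interval after the first: 1 × 21 = 21 days after 23 September 1992.
September has 30 days — 7 days to the end of September leaves 14.
14 days into October → 14 October 1992.

14 October 1992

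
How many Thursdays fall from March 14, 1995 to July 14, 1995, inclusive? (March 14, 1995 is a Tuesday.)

18

March 14, 1995 is a Tuesday; the first Thursday on or after it is March 16, 1995 (2 days later).
From March 16, 1995 to July 14, 1995: 15 + 30 + 31 + 30 + 14 = 120 days (rest of March, April, May, June, July).
120 ÷ 7 = 17 full weeks with remainder 1, so 17 more Thursdays after the first → 18.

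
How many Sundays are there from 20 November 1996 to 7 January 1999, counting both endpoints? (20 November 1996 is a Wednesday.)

20 November 1996 is a Wednesday; the first Sunday on or after it is 24 November 1996 (4 days later).
From 24 November 1996 to 7 January 1999: 37 + 365 + 365 + 7 = 774 days (rest of 1996, 1997, 1998, to 7 January 1999 in 1999).
774 ÷ 7 = 110 full weeks with remainder 4, so 110 more Sundays after the first → 111.

111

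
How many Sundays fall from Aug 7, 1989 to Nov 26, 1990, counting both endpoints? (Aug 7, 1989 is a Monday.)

Aug 7, 1989 is a Monday; the first Sunday on or after it is Aug 13, 1989 (6 days later).
From Aug 13, 1989 to Nov 26, 1990: 140 + 330 = 470 days (rest of 1989, to Nov 26, 1990 in 1990).
470 ÷ 7 = 67 full weeks with remainder 1, so 67 more Sundays after the first → 68.

68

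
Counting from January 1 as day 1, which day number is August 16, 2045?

Days in months before August: 31 + 28 + 31 + 30 + 31 + 30 + 31 = 212.
Plus 16 days into August → day 228.

228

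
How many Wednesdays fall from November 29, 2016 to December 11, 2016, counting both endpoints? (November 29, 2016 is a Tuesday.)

2

November 29, 2016 is a Tuesday; the first Wednesday on or after it is November 30, 2016 (1 day later).
From November 30, 2016 to December 11, 2016: 0 + 11 = 11 days (rest of November, December).
11 ÷ 7 = 1 full weeks with remainder 4, so 1 more Wednesdays after the first → 2.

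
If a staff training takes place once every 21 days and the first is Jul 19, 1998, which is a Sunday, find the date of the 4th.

The 4th occurrence is 3 intervals after the first: 3 × 21 = 63 days after Jul 19, 1998.
Jul has 31 days — 12 days to the end of Jul leaves 51.
Aug has 31 days (20 left).
20 days into Sep → Sep 20, 1998.

Sep 20, 1998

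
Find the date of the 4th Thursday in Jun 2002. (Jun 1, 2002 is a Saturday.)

Jun 2002 begins on a Saturday, so the first Thursday is Jun 6 (5 days later).
The 4th Thursday is 3 weeks later: 6 + 21 = 27.

Jun 27, 2002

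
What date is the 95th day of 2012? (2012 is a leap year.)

2012-04-04

January has 31 days (95 − 31 = 64 remain).
February has 29 days (64 − 29 = 35 remain).
March has 31 days (35 − 31 = 4 remain).
4 into April → April 4.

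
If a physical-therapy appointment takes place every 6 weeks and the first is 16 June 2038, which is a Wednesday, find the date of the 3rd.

The 3rd occurrence is 2 intervals after the first: 2 × 42 = 84 days after 16 June 2038.
June has 30 days — 14 days to the end of June leaves 70.
July has 31 days (39 left).
August has 31 days (8 left).
8 days into September → 8 September 2038.

8 September 2038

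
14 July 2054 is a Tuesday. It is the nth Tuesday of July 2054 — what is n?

2nd

Day 14 falls in week ⌈14/7⌉ of the month.
Days 1–7 hold the 1st Tuesday, 8–14 the 2nd, 15–21 the 3rd, 22–28 the 4th, 29–31 the 5th.
14 is in the range for the 2nd.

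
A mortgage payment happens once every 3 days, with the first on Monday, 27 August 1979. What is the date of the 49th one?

The 49th occurrence is 48 intervals after the first: 48 × 3 = 144 days after 27 August 1979.
August has 31 days — 4 days to the end of August leaves 140.
September has 30 days (110 left).
October has 31 days (79 left).
November has 30 days (49 left).
December has 31 days (18 left).
18 days into January → 18 January 1980.

18 January 1980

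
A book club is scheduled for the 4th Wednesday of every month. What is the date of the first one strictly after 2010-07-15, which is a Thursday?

July 2010 starts on a Thursday; its first Wednesday is the 7th, so the 4th Wednesday is the 28th — 2010-07-28.
2010-07-28 is after 2010-07-15, so that is the next one.

2010-07-28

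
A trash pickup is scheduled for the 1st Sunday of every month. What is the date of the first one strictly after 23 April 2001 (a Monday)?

April 2001 starts on a Sunday, so its 1st Sunday is 1 April 2001.
That is not after 23 April 2001, so look at May 2001.
May 2001 starts on a Tuesday, so its 1st Sunday is 6 May 2001 (5 days in).

6 May 2001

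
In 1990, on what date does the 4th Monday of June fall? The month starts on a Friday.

June 25, 1990

June 1990 begins on a Friday, so the first Monday is June 4 (3 days later).
The 4th Monday is 3 weeks later: 4 + 21 = 25.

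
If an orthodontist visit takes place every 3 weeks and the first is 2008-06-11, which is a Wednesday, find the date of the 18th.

The 18th occurrence is 17 intervals after the first: 17 × 21 = 357 days after 2008-06-11.
June has 30 days — 19 days to the end of June leaves 338.
July has 31 days (307 left).
August has 31 days (276 left).
September has 30 days (246 left).
October has 31 days (215 left).
November has 30 days (185 left).
December has 31 days (154 left).
January has 31 days (123 left).
February has 28 days (95 left).
March has 31 days (64 left).
April has 30 days (34 left).
May has 31 days (3 left).
3 days into June → 2009-06-03.

2009-06-03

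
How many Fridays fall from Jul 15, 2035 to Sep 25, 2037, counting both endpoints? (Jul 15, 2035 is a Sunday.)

Jul 15, 2035 is a Sunday; the first Friday on or after it is Jul 20, 2035 (5 days later).
From Jul 20, 2035 to Sep 25, 2037: 164 + 366 + 268 = 798 days (rest of 2035, 2036, to Sep 25, 2037 in 2037).
798 ÷ 7 = 114 full weeks with remainder 0, so 114 more Fridays after the first → 115.

115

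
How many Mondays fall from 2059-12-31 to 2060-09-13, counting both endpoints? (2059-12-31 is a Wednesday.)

2059-12-31 is a Wednesday; the first Monday on or after it is 2060-01-05 (5 days later).
From 2060-01-05 to 2060-09-13: 26 + 29 + 31 + 30 + 31 + 30 + 31 + 31 + 13 = 252 days (rest of January, February, March, April, May, June, July, August, September).
252 ÷ 7 = 36 full weeks with remainder 0, so 36 more Mondays after the first → 37.

37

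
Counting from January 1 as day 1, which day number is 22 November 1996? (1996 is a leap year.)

Days in months before November: 31 + 29 + 31 + 30 + 31 + 30 + 31 + 31 + 30 + 31 = 305.
Plus 22 days into November → day 327.

327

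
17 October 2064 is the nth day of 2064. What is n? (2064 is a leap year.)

291

Days in months before October: 31 + 29 + 31 + 30 + 31 + 30 + 31 + 31 + 30 = 274.
Plus 17 days into October → day 291.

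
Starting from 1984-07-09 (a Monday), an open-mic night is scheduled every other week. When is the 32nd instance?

1985-09-16

The 32nd occurrence is 31 intervals after the first: 31 × 14 = 434 days after 1984-07-09.
July has 31 days — 22 days to the end of July leaves 412.
From end of July to end of 1984 is 153 days (259 left).
January has 31 days (228 left).
February has 28 days (200 left).
March has 31 days (169 left).
April has 30 days (139 left).
May has 31 days (108 left).
June has 30 days (78 left).
July has 31 days (47 left).
August has 31 days (16 left).
16 days into September → 1985-09-16.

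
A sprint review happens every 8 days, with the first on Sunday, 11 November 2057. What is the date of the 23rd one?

6 May 2058

The 23rd occurrence is 22 intervals after the first: 22 × 8 = 176 days after 11 November 2057.
November has 30 days — 19 days to the end of November leaves 157.
December has 31 days (126 left).
January has 31 days (95 left).
February has 28 days (67 left).
March has 31 days (36 left).
April has 30 days (6 left).
6 days into May → 6 May 2058.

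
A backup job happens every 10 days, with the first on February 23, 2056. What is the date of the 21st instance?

September 10, 2056

The 21st occurrence is 20 intervals after the first: 20 × 10 = 200 days after February 23, 2056.
February has 29 days — 6 days to the end of February leaves 194.
March has 31 days (163 left).
April has 30 days (133 left).
May has 31 days (102 left).
June has 30 days (72 left).
July has 31 days (41 left).
August has 31 days (10 left).
10 days into September → September 10, 2056.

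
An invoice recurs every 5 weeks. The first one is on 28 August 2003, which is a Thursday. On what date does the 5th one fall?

The 5th occurrence is 4 intervals after the first: 4 × 35 = 140 days after 28 August 2003.
August has 31 days — 3 days to the end of August leaves 137.
September has 30 days (107 left).
October has 31 days (76 left).
November has 30 days (46 left).
December has 31 days (15 left).
15 days into January → 15 January 2004.

15 January 2004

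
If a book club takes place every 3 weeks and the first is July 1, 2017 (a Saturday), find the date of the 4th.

The 4th occurrence is 3 intervals after the first: 3 × 21 = 63 days after July 1, 2017.
July has 31 days — 30 days to the end of July leaves 33.
August has 31 days (2 left).
2 days into September → September 2, 2017.

September 2, 2017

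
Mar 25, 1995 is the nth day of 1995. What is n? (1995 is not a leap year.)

84

Days in months before Mar: 31 + 28 = 59.
Plus 25 days into Mar → day 84.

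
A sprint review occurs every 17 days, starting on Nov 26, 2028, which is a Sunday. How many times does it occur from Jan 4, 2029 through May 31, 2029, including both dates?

8

Occurrences land 17·i days after Nov 26, 2028 for i = 0, 1, 2, …
Jan 4, 2029 is 39 days after the start; 39 ÷ 17 = 2 remainder 5; since the remainder is 5, round up to i = 3. First occurrence in the window: #4 on Jan 16, 2029 (3×17 = 51 days in).
May 31, 2029 is 186 days after the start; 186 ÷ 17 = 10 remainder 16. Last occurrence in the window: #11 on May 15, 2029.
Occurrences #4 through #11: 8 in total.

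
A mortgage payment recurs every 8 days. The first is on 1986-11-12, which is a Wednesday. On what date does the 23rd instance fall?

The 23rd occurrence is 22 intervals after the first: 22 × 8 = 176 days after 1986-11-12.
November has 30 days — 18 days to the end of November leaves 158.
December has 31 days (127 left).
January has 31 days (96 left).
February has 28 days (68 left).
March has 31 days (37 left).
April has 30 days (7 left).
7 days into May → 1987-05-07.

1987-05-07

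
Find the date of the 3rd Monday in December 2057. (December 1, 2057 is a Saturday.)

December 2057 begins on a Saturday, so the first Monday is December 3 (2 days later).
The 3rd Monday is 2 weeks later: 3 + 14 = 17.

17 December 2057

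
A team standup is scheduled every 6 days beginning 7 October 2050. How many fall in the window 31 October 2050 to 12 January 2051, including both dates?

13

Occurrences land 6·i days after 7 October 2050 for i = 0, 1, 2, …
31 October 2050 is 24 days after the start; 24 ÷ 6 = 4 remainder 0. First occurrence in the window: #5 on 31 October 2050 (4×6 = 24 days in).
12 January 2051 is 97 days after the start; 97 ÷ 6 = 16 remainder 1. Last occurrence in the window: #17 on 11 January 2051.
Occurrences #5 through #17: 13 in total.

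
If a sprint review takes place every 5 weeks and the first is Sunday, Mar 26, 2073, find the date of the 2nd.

The 2nd occurrence is 1 interval after the first: 1 × 35 = 35 days after Mar 26, 2073.
Mar has 31 days — 5 days to the end of Mar leaves 30.
30 days into Apr → Apr 30, 2073.

Apr 30, 2073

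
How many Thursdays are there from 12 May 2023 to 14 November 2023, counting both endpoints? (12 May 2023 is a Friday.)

26

12 May 2023 is a Friday; the first Thursday on or after it is 18 May 2023 (6 days later).
From 18 May 2023 to 14 November 2023: 13 + 30 + 31 + 31 + 30 + 31 + 14 = 180 days (rest of May, June, July, August, September, October, November).
180 ÷ 7 = 25 full weeks with remainder 5, so 25 more Thursdays after the first → 26.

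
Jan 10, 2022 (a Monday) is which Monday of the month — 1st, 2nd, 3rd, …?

Day 10 falls in week ⌈10/7⌉ of the month.
Days 1–7 hold the 1st Monday, 8–14 the 2nd, 15–21 the 3rd, 22–28 the 4th, 29–31 the 5th.
10 is in the range for the 2nd.

2nd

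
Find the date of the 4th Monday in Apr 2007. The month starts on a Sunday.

Apr 23, 2007

Apr 2007 begins on a Sunday, so the first Monday is Apr 2 (1 day later).
The 4th Monday is 3 weeks later: 2 + 21 = 23.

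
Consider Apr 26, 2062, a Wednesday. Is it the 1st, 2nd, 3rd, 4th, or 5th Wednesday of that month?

Day 26 falls in week ⌈26/7⌉ of the month.
Days 1–7 hold the 1st Wednesday, 8–14 the 2nd, 15–21 the 3rd, 22–28 the 4th, 29–31 the 5th.
26 is in the range for the 4th.

4th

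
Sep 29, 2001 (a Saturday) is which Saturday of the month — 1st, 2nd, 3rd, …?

5th

Day 29 falls in week ⌈29/7⌉ of the month.
Days 1–7 hold the 1st Saturday, 8–14 the 2nd, 15–21 the 3rd, 22–28 the 4th, 29–31 the 5th.
29 is in the range for the 5th.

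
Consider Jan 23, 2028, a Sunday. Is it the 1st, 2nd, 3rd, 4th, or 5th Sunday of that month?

4th

Day 23 falls in week ⌈23/7⌉ of the month.
Days 1–7 hold the 1st Sunday, 8–14 the 2nd, 15–21 the 3rd, 22–28 the 4th, 29–31 the 5th.
23 is in the range for the 4th.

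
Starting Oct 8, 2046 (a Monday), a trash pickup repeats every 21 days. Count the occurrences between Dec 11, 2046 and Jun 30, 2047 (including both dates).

9

Occurrences land 21·i days after Oct 8, 2046 for i = 0, 1, 2, …
Dec 11, 2046 is 64 days after the start; 64 ÷ 21 = 3 remainder 1; since the remainder is 1, round up to i = 4. First occurrence in the window: #5 on Dec 31, 2046 (4×21 = 84 days in).
Jun 30, 2047 is 265 days after the start; 265 ÷ 21 = 12 remainder 13. Last occurrence in the window: #13 on Jun 17, 2047.
Occurrences #5 through #13: 9 in total.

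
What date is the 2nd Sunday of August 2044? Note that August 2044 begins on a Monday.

14 August 2044

August 2044 begins on a Monday, so the first Sunday is August 7 (6 days later).
The 2nd Sunday is 1 weeks later: 7 + 7 = 14.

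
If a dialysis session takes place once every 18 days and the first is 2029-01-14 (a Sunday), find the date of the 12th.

2029-07-31

The 12th occurrence is 11 intervals after the first: 11 × 18 = 198 days after 2029-01-14.
January has 31 days — 17 days to the end of January leaves 181.
February has 28 days (153 left).
March has 31 days (122 left).
April has 30 days (92 left).
May has 31 days (61 left).
June has 30 days (31 left).
31 days into July → 2029-07-31.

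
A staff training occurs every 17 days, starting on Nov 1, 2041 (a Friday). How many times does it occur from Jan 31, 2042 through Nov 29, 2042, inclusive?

18

Occurrences land 17·i days after Nov 1, 2041 for i = 0, 1, 2, …
Jan 31, 2042 is 91 days after the start; 91 ÷ 17 = 5 remainder 6; since the remainder is 6, round up to i = 6. First occurrence in the window: #7 on Feb 11, 2042 (6×17 = 102 days in).
Nov 29, 2042 is 393 days after the start; 393 ÷ 17 = 23 remainder 2. Last occurrence in the window: #24 on Nov 27, 2042.
Occurrences #7 through #24: 18 in total.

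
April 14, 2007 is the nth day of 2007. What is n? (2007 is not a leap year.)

104

Days in months before April: 31 + 28 + 31 = 90.
Plus 14 days into April → day 104.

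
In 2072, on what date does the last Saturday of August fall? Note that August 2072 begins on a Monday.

2072-08-27

August 2072 begins on a Monday, so the first Saturday is August 6 (5 days later).
August 2072 has 31 days. Adding weeks: 6, 13, 20, 27 — the last one ≤ 31 is the 27th.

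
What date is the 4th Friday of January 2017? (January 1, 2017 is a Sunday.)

January 2017 begins on a Sunday, so the first Friday is January 6 (5 days later).
The 4th Friday is 3 weeks later: 6 + 21 = 27.

27 January 2017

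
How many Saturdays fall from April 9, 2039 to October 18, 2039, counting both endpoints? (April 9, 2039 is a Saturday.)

April 9, 2039 is a Saturday; the first Saturday on or after it is April 9, 2039.
From April 9, 2039 to October 18, 2039: 21 + 31 + 30 + 31 + 31 + 30 + 18 = 192 days (rest of April, May, June, July, August, September, October).
192 ÷ 7 = 27 full weeks with remainder 3, so 27 more Saturdays after the first → 28.

28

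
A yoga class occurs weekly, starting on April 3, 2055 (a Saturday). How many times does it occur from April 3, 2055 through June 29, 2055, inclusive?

Occurrences land 7·i days after April 3, 2055 for i = 0, 1, 2, …
The window opens on the start date, so the first occurrence inside is #1 on April 3, 2055.
June 29, 2055 is 87 days after the start; 87 ÷ 7 = 12 remainder 3. Last occurrence in the window: #13 on June 26, 2055.
Occurrences #1 through #13: 13 in total.

13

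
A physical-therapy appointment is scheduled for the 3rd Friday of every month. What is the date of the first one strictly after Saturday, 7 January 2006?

20 January 2006

January 2006 starts on a Sunday; its first Friday is the 6th, so the 3rd Friday is the 20th — 20 January 2006.
20 January 2006 is after 7 January 2006, so that is the next one.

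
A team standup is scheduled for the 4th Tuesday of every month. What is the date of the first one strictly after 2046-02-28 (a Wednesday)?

February 2046 starts on a Thursday; its first Tuesday is the 6th, so the 4th Tuesday is the 27th — 2046-02-27.
That is not after 2046-02-28, so look at March 2046.
March 2046 starts on a Thursday; its first Tuesday is the 6th, so the 4th Tuesday is the 27th — 2046-03-27.

2046-03-27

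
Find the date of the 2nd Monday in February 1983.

February 1983 begins on a Tuesday, so the first Monday is February 7 (6 days later).
The 2nd Monday is 1 weeks later: 7 + 7 = 14.

February 14, 1983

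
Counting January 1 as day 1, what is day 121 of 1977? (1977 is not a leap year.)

1 May 1977

January has 31 days (121 − 31 = 90 remain).
February has 28 days (90 − 28 = 62 remain).
March has 31 days (62 − 31 = 31 remain).
April has 30 days (31 − 30 = 1 remain).
1 into May → May 1.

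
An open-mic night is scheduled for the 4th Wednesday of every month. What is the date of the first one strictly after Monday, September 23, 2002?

September 25, 2002

September 2002 starts on a Sunday; its first Wednesday is the 4th, so the 4th Wednesday is the 25th — September 25, 2002.
September 25, 2002 is after September 23, 2002, so that is the next one.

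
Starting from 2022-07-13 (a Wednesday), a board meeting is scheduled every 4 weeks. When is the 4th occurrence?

The 4th occurrence is 3 intervals after the first: 3 × 28 = 84 days after 2022-07-13.
July has 31 days — 18 days to the end of July leaves 66.
August has 31 days (35 left).
September has 30 days (5 left).
5 days into October → 2022-10-05.

2022-10-05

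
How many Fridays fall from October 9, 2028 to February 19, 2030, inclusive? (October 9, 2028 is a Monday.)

October 9, 2028 is a Monday; the first Friday on or after it is October 13, 2028 (4 days later).
From October 13, 2028 to February 19, 2030: 79 + 365 + 50 = 494 days (rest of 2028, 2029, to February 19, 2030 in 2030).
494 ÷ 7 = 70 full weeks with remainder 4, so 70 more Fridays after the first → 71.

71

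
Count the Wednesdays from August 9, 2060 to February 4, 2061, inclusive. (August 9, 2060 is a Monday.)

26

August 9, 2060 is a Monday; the first Wednesday on or after it is August 11, 2060 (2 days later).
From August 11, 2060 to February 4, 2061: 20 + 30 + 31 + 30 + 31 + 31 + 4 = 177 days (rest of August, September, October, November, December, January, February).
177 ÷ 7 = 25 full weeks with remainder 2, so 25 more Wednesdays after the first → 26.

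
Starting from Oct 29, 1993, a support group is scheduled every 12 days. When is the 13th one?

Mar 22, 1994

The 13th occurrence is 12 intervals after the first: 12 × 12 = 144 days after Oct 29, 1993.
Oct has 31 days — 2 days to the end of Oct leaves 142.
Nov has 30 days (112 left).
Dec has 31 days (81 left).
Jan has 31 days (50 left).
Feb has 28 days (22 left).
22 days into Mar → Mar 22, 1994.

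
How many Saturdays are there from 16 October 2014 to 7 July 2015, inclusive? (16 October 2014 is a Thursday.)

38

16 October 2014 is a Thursday; the first Saturday on or after it is 18 October 2014 (2 days later).
From 18 October 2014 to 7 July 2015: 13 + 30 + 31 + 31 + 28 + 31 + 30 + 31 + 30 + 7 = 262 days (rest of October, November, December, January, February, March, April, May, June, July).
262 ÷ 7 = 37 full weeks with remainder 3, so 37 more Saturdays after the first → 38.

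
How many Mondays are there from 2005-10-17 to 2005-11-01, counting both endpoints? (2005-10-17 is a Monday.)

2005-10-17 is a Monday; the first Monday on or after it is 2005-10-17.
From 2005-10-17 to 2005-11-01: 14 + 1 = 15 days (rest of October, November).
15 ÷ 7 = 2 full weeks with remainder 1, so 2 more Mondays after the first → 3.

3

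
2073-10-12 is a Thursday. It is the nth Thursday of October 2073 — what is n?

2nd

Day 12 falls in week ⌈12/7⌉ of the month.
Days 1–7 hold the 1st Thursday, 8–14 the 2nd, 15–21 the 3rd, 22–28 the 4th, 29–31 the 5th.
12 is in the range for the 2nd.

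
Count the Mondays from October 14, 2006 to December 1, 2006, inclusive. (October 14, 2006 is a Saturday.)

October 14, 2006 is a Saturday; the first Monday on or after it is October 16, 2006 (2 days later).
From October 16, 2006 to December 1, 2006: 15 + 30 + 1 = 46 days (rest of October, November, December).
46 ÷ 7 = 6 full weeks with remainder 4, so 6 more Mondays after the first → 7.

7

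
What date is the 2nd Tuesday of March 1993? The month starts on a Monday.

9 March 1993

March 1993 begins on a Monday, so the first Tuesday is March 2 (1 day later).
The 2nd Tuesday is 1 weeks later: 2 + 7 = 9.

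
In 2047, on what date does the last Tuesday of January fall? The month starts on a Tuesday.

January 2047 begins on a Tuesday, so the first Tuesday is January 1.
January 2047 has 31 days. Adding weeks: 1, 8, 15, 22, 29 — the last one ≤ 31 is the 29th.

29 January 2047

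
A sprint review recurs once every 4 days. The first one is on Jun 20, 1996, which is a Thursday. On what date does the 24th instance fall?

The 24th occurrence is 23 intervals after the first: 23 × 4 = 92 days after Jun 20, 1996.
Jun has 30 days — 10 days to the end of Jun leaves 82.
Jul has 31 days (51 left).
Aug has 31 days (20 left).
20 days into Sep → Sep 20, 1996.

Sep 20, 1996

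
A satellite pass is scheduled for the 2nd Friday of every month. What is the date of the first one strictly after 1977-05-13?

1977-06-10

May 1977 starts on a Sunday; its first Friday is the 6th, so the 2nd Friday is the 13th — 1977-05-13.
That is not after 1977-05-13, so look at June 1977.
June 1977 starts on a Wednesday; its first Friday is the 3rd, so the 2nd Friday is the 10th — 1977-06-10.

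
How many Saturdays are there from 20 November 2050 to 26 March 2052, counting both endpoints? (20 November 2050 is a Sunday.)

20 November 2050 is a Sunday; the first Saturday on or after it is 26 November 2050 (6 days later).
From 26 November 2050 to 26 March 2052: 35 + 365 + 86 = 486 days (rest of 2050, 2051, to 26 March 2052 in 2052).
486 ÷ 7 = 69 full weeks with remainder 3, so 69 more Saturdays after the first → 70.

70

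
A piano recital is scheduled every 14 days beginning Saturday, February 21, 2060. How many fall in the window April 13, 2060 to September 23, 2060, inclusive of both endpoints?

Occurrences land 14·i days after February 21, 2060 for i = 0, 1, 2, …
April 13, 2060 is 52 days after the start; 52 ÷ 14 = 3 remainder 10; since the remainder is 10, round up to i = 4. First occurrence in the window: #5 on April 17, 2060 (4×14 = 56 days in).
September 23, 2060 is 215 days after the start; 215 ÷ 14 = 15 remainder 5. Last occurrence in the window: #16 on September 18, 2060.
Occurrences #5 through #16: 12 in total.

12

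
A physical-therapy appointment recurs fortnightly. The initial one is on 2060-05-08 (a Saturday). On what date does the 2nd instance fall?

The 2nd occurrence is 1 interval after the first: 1 × 14 = 14 days after 2060-05-08.
14 days later is 2060-05-22.

2060-05-22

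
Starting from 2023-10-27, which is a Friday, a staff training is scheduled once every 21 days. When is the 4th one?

The 4th occurrence is 3 intervals after the first: 3 × 21 = 63 days after 2023-10-27.
October has 31 days — 4 days to the end of October leaves 59.
November has 30 days (29 left).
29 days into December → 2023-12-29.

2023-12-29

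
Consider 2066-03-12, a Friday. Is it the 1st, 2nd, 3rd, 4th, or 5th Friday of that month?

2nd

Day 12 falls in week ⌈12/7⌉ of the month.
Days 1–7 hold the 1st Friday, 8–14 the 2nd, 15–21 the 3rd, 22–28 the 4th, 29–31 the 5th.
12 is in the range for the 2nd.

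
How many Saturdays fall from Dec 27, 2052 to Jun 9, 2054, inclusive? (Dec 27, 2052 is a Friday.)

76

Dec 27, 2052 is a Friday; the first Saturday on or after it is Dec 28, 2052 (1 day later).
From Dec 28, 2052 to Jun 9, 2054: 3 + 365 + 160 = 528 days (rest of 2052, 2053, to Jun 9, 2054 in 2054).
528 ÷ 7 = 75 full weeks with remainder 3, so 75 more Saturdays after the first → 76.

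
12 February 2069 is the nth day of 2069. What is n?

Days in months before February: 31 = 31.
Plus 12 days into February → day 43.

43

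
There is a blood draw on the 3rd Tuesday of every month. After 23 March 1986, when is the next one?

15 April 1986

March 1986 starts on a Saturday; its first Tuesday is the 4th, so the 3rd Tuesday is the 18th — 18 March 1986.
That is not after 23 March 1986, so look at April 1986.
April 1986 starts on a Tuesday; its first Tuesday is the 1st, so the 3rd Tuesday is the 15th — 15 April 1986.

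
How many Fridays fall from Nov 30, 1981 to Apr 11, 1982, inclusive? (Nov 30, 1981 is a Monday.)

Nov 30, 1981 is a Monday; the first Friday on or after it is Dec 4, 1981 (4 days later).
From Dec 4, 1981 to Apr 11, 1982: 27 + 31 + 28 + 31 + 11 = 128 days (rest of Dec, Jan, Feb, Mar, Apr).
128 ÷ 7 = 18 full weeks with remainder 2, so 18 more Fridays after the first → 19.

19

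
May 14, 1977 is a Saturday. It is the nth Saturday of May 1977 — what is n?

2nd

Day 14 falls in week ⌈14/7⌉ of the month.
Days 1–7 hold the 1st Saturday, 8–14 the 2nd, 15–21 the 3rd, 22–28 the 4th, 29–31 the 5th.
14 is in the range for the 2nd.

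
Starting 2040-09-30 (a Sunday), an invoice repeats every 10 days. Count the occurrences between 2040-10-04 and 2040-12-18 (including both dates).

7

Occurrences land 10·i days after 2040-09-30 for i = 0, 1, 2, …
2040-10-04 is 4 days after the start; 4 ÷ 10 = 0 remainder 4; since the remainder is 4, round up to i = 1. First occurrence in the window: #2 on 2040-10-10 (1×10 = 10 days in).
2040-12-18 is 79 days after the start; 79 ÷ 10 = 7 remainder 9. Last occurrence in the window: #8 on 2040-12-09.
Occurrences #2 through #8: 7 in total.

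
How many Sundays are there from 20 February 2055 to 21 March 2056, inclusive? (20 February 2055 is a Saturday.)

20 February 2055 is a Saturday; the first Sunday on or after it is 21 February 2055 (1 day later).
From 21 February 2055 to 21 March 2056: 313 + 81 = 394 days (rest of 2055, to 21 March 2056 in 2056).
394 ÷ 7 = 56 full weeks with remainder 2, so 56 more Sundays after the first → 57.

57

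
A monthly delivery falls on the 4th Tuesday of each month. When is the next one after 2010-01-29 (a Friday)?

January 2010 starts on a Friday; its first Tuesday is the 5th, so the 4th Tuesday is the 26th — 2010-01-26.
That is not after 2010-01-29, so look at February 2010.
February 2010 starts on a Monday; its first Tuesday is the 2nd, so the 4th Tuesday is the 23rd — 2010-02-23.

2010-02-23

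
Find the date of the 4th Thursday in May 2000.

May 2000 begins on a Monday, so the first Thursday is May 4 (3 days later).
The 4th Thursday is 3 weeks later: 4 + 21 = 25.

2000-05-25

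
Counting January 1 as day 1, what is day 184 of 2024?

Jan has 31 days (184 − 31 = 153 remain).
Feb has 29 days (153 − 29 = 124 remain).
Mar has 31 days (124 − 31 = 93 remain).
Apr has 30 days (93 − 30 = 63 remain).
May has 31 days (63 − 31 = 32 remain).
Jun has 30 days (32 − 30 = 2 remain).
2 into Jul → Jul 2.

Jul 2, 2024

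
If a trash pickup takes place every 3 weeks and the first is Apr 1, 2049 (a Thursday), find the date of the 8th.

Aug 26, 2049

The 8th occurrence is 7 intervals after the first: 7 × 21 = 147 days after Apr 1, 2049.
Apr has 30 days — 29 days to the end of Apr leaves 118.
May has 31 days (87 left).
Jun has 30 days (57 left).
Jul has 31 days (26 left).
26 days into Aug → Aug 26, 2049.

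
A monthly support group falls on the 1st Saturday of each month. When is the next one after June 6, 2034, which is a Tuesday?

June 2034 starts on a Thursday, so its 1st Saturday is June 3, 2034 (2 days in).
That is not after June 6, 2034, so look at July 2034.
July 2034 starts on a Saturday, so its 1st Saturday is July 1, 2034.

July 1, 2034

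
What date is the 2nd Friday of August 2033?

The first Friday of August 2033 is August 5.
The 2nd Friday is 1 weeks later: 5 + 7 = 12.

August 12, 2033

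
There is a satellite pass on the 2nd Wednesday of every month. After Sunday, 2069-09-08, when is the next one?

2069-09-11

September 2069 starts on a Sunday; its first Wednesday is the 4th, so the 2nd Wednesday is the 11th — 2069-09-11.
2069-09-11 is after 2069-09-08, so that is the next one.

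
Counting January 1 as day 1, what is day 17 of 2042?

January 17, 2042

17 into January → January 17.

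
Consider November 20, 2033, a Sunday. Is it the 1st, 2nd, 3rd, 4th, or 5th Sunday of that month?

3rd

Day 20 falls in week ⌈20/7⌉ of the month.
Days 1–7 hold the 1st Sunday, 8–14 the 2nd, 15–21 the 3rd, 22–28 the 4th, 29–31 the 5th.
20 is in the range for the 3rd.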